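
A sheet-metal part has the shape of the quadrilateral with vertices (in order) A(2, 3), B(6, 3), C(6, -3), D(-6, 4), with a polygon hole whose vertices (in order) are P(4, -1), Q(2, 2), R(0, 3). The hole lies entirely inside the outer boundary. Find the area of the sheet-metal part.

Outer boundary:
Apply the shoelace (surveyor's) formula: 2A = Σ (x_i·y_{i+1} − x_{i+1}·y_i), indices taken mod 4.
Σ = (-12) + (-36) + (6) + (-26) = -68
Area = |Σ|/2 = 34.
Hole:
Apply Gauss's area formula: 2A = Σ (x_i·y_{i+1} − x_{i+1}·y_i), indices taken mod 3.
P→Q: (4)(2) − (2)(-1) = 10
Q→R: (2)(3) − (0)(2) = 6
R→P: (0)(-1) − (4)(3) = -12
Σ = 4
Area = |Σ|/2 = 2.
Net area = 34 − 2 = 32.

32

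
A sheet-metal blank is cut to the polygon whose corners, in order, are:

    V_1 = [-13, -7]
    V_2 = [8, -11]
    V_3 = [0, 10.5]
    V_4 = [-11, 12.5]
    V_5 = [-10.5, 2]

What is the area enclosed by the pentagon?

Apply Gauss's area formula: 2A = Σ (x_i·y_{i+1} − x_{i+1}·y_i), indices taken mod 5.
Cross-terms: 199, 84, 115.5, 109.25, 99.5  ⇒  Σ = 607.25
Area = |Σ|/2 = 303.625.

303.625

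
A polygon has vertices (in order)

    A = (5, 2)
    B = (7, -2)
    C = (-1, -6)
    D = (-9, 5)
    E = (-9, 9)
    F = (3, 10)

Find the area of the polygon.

162

Apply the shoelace (surveyor's) formula: 2A = Σ (x_i·y_{i+1} − x_{i+1}·y_i), indices taken mod 6.
Cross-terms: -24, -44, -59, -36, -117, -44  ⇒  Σ = -324
Area = |Σ|/2 = 162.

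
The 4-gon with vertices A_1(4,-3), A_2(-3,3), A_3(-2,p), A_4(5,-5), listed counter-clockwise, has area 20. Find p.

The doubled signed area Σ (x_i y_{i+1} − x_{i+1} y_i) is linear in p.
With p=0 it equals 24; the coefficient of p is -8 (from the two edges through A_3).
So -8·p + 24 = 2·20 = 40 ⇒ p = -2.

-2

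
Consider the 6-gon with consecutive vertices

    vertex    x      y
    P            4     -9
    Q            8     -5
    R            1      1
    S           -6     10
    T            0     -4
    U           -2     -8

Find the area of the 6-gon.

73.5

Apply Gauss's area formula: 2A = Σ (x_i·y_{i+1} − x_{i+1}·y_i), indices taken mod 6.
P→Q: (4)(-5) − (8)(-9) = 52
Q→R: (8)(1) − (1)(-5) = 13
R→S: (1)(10) − (-6)(1) = 16
S→T: (-6)(-4) − (0)(10) = 24
T→U: (0)(-8) − (-2)(-4) = -8
U→P: (-2)(-9) − (4)(-8) = 50
Σ = 147
Area = |Σ|/2 = 73.5.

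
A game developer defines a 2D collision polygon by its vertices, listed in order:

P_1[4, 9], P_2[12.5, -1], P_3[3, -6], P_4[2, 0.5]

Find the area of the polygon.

Apply the shoelace formula: 2A = Σ (x_i·y_{i+1} − x_{i+1}·y_i), indices taken mod 4.
Σ = (-116.5) + (-72) + (13.5) + (16) = -159
Area = |Σ|/2 = 79.5.

79.5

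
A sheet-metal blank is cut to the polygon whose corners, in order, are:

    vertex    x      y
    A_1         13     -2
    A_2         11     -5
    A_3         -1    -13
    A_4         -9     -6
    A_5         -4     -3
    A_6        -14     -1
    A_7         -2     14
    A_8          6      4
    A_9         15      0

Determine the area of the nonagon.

Apply Gauss's area formula: 2A = Σ (x_i·y_{i+1} − x_{i+1}·y_i), indices taken mod 9.
Σ = (-43) + (-148) + (-111) + (3) + (-38) + (-198) + (-92) + (-60) + (-30) = -717
Area = |Σ|/2 = 358.5.

358.5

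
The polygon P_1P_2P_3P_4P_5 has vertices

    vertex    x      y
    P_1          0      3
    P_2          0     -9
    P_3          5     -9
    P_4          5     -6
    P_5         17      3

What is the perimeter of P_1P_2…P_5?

|P_1P_2| = √((0)² + (-12)²) = √144 = 12
|P_2P_3| = √((5)² + (0)²) = √25 = 5
|P_3P_4| = √((0)² + (3)²) = √9 = 3
|P_4P_5| = √((12)² + (9)²) = √225 = 15
|P_5P_1| = √((-17)² + (0)²) = √289 = 17
Perimeter = 12 + 5 + 3 + 15 + 17 = 52.

52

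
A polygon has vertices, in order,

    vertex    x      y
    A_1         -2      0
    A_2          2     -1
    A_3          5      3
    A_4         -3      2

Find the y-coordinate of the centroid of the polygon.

41/36

Apply the surveyor's formula. First the cross-terms c_i = x_i·y_{i+1} − x_{i+1}·y_i:
  2, 11, 19, 4  ⇒  2A = 36, A = 18.
Then Σ (y_i + y_{i+1})·c_i = 123, so ȳ = 123 / (6·18) = 41/36.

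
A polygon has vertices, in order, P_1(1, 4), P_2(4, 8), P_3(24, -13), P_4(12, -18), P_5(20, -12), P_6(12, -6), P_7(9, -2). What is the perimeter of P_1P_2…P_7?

|P_1P_2| = √((3)² + (4)²) = √25 = 5
|P_2P_3| = √((20)² + (-21)²) = √841 = 29
|P_3P_4| = √((-12)² + (-5)²) = √169 = 13
|P_4P_5| = √((8)² + (6)²) = √100 = 10
|P_5P_6| = √((-8)² + (6)²) = √100 = 10
|P_6P_7| = √((-3)² + (4)²) = √25 = 5
|P_7P_1| = √((-8)² + (6)²) = √100 = 10
Perimeter = 5 + 29 + 13 + 10 + 10 + 5 + 10 = 82.

82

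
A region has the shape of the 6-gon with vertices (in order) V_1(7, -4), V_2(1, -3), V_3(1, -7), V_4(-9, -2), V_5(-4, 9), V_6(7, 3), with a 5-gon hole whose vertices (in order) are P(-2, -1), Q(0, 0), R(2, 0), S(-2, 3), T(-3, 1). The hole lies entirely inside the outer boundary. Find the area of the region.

140.5

Outer boundary:
V_1→V_2: (7)(-3) − (1)(-4) = -17
V_2→V_3: (1)(-7) − (1)(-3) = -4
V_3→V_4: (1)(-2) − (-9)(-7) = -65
V_4→V_5: (-9)(9) − (-4)(-2) = -89
V_5→V_6: (-4)(3) − (7)(9) = -75
V_6→V_1: (7)(-4) − (7)(3) = -49
Σ = -299
Area = |Σ|/2 = 149.5.
Hole:
Apply Gauss's area formula: 2A = Σ (x_i·y_{i+1} − x_{i+1}·y_i), indices taken mod 5.
Cross-terms: 0, 0, 6, 7, 5  ⇒  Σ = 18
Area = |Σ|/2 = 9.
Net area = 149.5 − 9 = 140.5.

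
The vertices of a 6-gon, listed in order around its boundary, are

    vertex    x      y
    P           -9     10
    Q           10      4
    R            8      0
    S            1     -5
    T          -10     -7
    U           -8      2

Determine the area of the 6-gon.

Apply the shoelace (surveyor's) formula: 2A = Σ (x_i·y_{i+1} − x_{i+1}·y_i), indices taken mod 6.
Σ = (-136) + (-32) + (-40) + (-57) + (-76) + (-62) = -403
Area = |Σ|/2 = 201.5.

201.5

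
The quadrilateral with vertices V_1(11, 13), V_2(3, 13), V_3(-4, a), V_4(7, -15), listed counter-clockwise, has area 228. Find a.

4

Write out the shoelace sum; only the two edges meeting at V_3 involve a:
2·Area = [(3·a − (-4)·13) + ((-4)·(-15) − 7·a)] + 360
       = -4·a + 472 = 456
⇒ a = 4.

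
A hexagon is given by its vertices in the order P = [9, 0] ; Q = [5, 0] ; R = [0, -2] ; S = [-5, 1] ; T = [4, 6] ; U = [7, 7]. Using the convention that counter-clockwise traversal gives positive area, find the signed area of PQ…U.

-65.5

Cross-terms: 0, -10, -10, -34, -14, -63  ⇒  Σ = -131
Signed area = Σ/2 = -65.5 (negative ⇒ clockwise traversal).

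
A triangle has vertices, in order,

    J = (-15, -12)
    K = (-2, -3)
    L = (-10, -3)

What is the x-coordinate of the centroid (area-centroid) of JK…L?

-9

Apply the surveyor's formula. First the cross-terms c_i = x_i·y_{i+1} − x_{i+1}·y_i:
  21, -24, 75  ⇒  2A = 72, A = 36.
Then Σ (x_i + x_{i+1})·c_i = -1944, so x̄ = -1944 / (6·36) = -9.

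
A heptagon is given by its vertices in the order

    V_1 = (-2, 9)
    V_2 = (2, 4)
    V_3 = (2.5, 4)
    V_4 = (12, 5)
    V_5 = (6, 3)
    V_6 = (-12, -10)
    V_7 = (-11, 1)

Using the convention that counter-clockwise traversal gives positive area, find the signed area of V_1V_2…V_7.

Apply the shoelace formula: 2A = Σ (x_i·y_{i+1} − x_{i+1}·y_i), indices taken mod 7.
Σ = (-26) + (-2) + (-35.5) + (6) + (-24) + (-122) + (-97) = -300.5
Signed area = Σ/2 = -150.25 (negative ⇒ clockwise traversal).

-150.25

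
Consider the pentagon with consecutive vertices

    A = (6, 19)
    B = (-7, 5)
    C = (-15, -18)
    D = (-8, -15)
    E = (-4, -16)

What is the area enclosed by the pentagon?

266.5

Apply Gauss's area formula: 2A = Σ (x_i·y_{i+1} − x_{i+1}·y_i), indices taken mod 5.
Σ = (163) + (201) + (81) + (68) + (20) = 533
Area = |Σ|/2 = 266.5.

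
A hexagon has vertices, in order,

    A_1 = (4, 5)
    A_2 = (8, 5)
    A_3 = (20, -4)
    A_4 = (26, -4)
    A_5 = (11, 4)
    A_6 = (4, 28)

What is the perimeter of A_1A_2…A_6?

|A_1A_2| = √((4)² + (0)²) = √16 = 4
|A_2A_3| = √((12)² + (-9)²) = √225 = 15
|A_3A_4| = √((6)² + (0)²) = √36 = 6
|A_4A_5| = √((-15)² + (8)²) = √289 = 17
|A_5A_6| = √((-7)² + (24)²) = √625 = 25
|A_6A_1| = √((0)² + (-23)²) = √529 = 23
Perimeter = 4 + 15 + 6 + 17 + 25 + 23 = 90.

90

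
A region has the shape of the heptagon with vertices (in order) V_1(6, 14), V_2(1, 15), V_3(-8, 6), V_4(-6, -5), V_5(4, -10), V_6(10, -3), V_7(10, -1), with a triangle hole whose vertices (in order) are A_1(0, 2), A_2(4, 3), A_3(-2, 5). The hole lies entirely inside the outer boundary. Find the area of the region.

299

Outer boundary:
Apply the surveyor's formula: 2A = Σ (x_i·y_{i+1} − x_{i+1}·y_i), indices taken mod 7.
Σ = (76) + (126) + (76) + (80) + (88) + (20) + (146) = 612
Area = |Σ|/2 = 306.
Hole:
Σ = (-8) + (26) + (-4) = 14
Area = |Σ|/2 = 7.
Net area = 306 − 7 = 299.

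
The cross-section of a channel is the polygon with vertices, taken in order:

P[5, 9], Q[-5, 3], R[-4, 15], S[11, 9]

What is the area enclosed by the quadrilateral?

Apply the surveyor's formula: 2A = Σ (x_i·y_{i+1} − x_{i+1}·y_i), indices taken mod 4.
P→Q: (5)(3) − (-5)(9) = 60
Q→R: (-5)(15) − (-4)(3) = -63
R→S: (-4)(9) − (11)(15) = -201
S→P: (11)(9) − (5)(9) = 54
Σ = -150
Area = |Σ|/2 = 75.

75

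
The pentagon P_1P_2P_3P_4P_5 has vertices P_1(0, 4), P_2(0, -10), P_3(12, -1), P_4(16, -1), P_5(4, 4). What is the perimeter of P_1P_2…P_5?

|P_1P_2| = √((0)² + (-14)²) = √196 = 14
|P_2P_3| = √((12)² + (9)²) = √225 = 15
|P_3P_4| = √((4)² + (0)²) = √16 = 4
|P_4P_5| = √((-12)² + (5)²) = √169 = 13
|P_5P_1| = √((-4)² + (0)²) = √16 = 4
Perimeter = 14 + 15 + 4 + 13 + 4 = 50.

50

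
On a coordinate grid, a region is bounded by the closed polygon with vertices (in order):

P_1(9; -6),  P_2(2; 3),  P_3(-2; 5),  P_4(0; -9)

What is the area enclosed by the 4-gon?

77

P_1→P_2: (9)(3) − (2)(-6) = 39
P_2→P_3: (2)(5) − (-2)(3) = 16
P_3→P_4: (-2)(-9) − (0)(5) = 18
P_4→P_1: (0)(-6) − (9)(-9) = 81
Σ = 154
Area = |Σ|/2 = 77.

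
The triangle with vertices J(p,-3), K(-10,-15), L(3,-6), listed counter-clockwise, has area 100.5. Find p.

The doubled signed area Σ (x_i y_{i+1} − x_{i+1} y_i) is linear in p.
With p=0 it equals 66; the coefficient of p is -9 (from the two edges through J).
So -9·p + 66 = 2·100.5 = 201 ⇒ p = -15.

-15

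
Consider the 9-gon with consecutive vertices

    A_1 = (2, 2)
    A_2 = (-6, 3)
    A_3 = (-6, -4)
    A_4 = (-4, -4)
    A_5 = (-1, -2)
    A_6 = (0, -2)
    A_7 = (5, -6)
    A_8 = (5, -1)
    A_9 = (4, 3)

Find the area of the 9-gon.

Apply the shoelace (surveyor's) formula: 2A = Σ (x_i·y_{i+1} − x_{i+1}·y_i), indices taken mod 9.
Σ = (18) + (42) + (8) + (4) + (2) + (10) + (25) + (19) + (2) = 130
Area = |Σ|/2 = 65.

65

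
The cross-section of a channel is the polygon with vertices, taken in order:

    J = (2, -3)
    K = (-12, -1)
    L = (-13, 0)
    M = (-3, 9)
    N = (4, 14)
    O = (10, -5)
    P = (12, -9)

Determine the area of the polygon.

Apply the shoelace (surveyor's) formula: 2A = Σ (x_i·y_{i+1} − x_{i+1}·y_i), indices taken mod 7.
Σ = (-38) + (-13) + (-117) + (-78) + (-160) + (-30) + (-18) = -454
Area = |Σ|/2 = 227.

227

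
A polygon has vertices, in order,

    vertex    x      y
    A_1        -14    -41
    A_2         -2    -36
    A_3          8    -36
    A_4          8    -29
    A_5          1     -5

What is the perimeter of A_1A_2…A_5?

|A_1A_2| = √((12)² + (5)²) = √169 = 13
|A_2A_3| = √((10)² + (0)²) = √100 = 10
|A_3A_4| = √((0)² + (7)²) = √49 = 7
|A_4A_5| = √((-7)² + (24)²) = √625 = 25
|A_5A_1| = √((-15)² + (-36)²) = √1521 = 39
Perimeter = 13 + 10 + 7 + 25 + 39 = 94.

94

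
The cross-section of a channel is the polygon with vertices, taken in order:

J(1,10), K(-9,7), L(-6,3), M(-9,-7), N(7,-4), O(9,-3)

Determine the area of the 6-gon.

J→K: (1)(7) − (-9)(10) = 97
K→L: (-9)(3) − (-6)(7) = 15
L→M: (-6)(-7) − (-9)(3) = 69
M→N: (-9)(-4) − (7)(-7) = 85
N→O: (7)(-3) − (9)(-4) = 15
O→J: (9)(10) − (1)(-3) = 93
Σ = 374
Area = |Σ|/2 = 187.

187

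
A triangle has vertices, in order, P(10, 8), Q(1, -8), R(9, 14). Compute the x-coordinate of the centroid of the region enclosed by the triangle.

Apply Gauss's area formula. First the cross-terms c_i = x_i·y_{i+1} − x_{i+1}·y_i:
  -88, 86, -68  ⇒  2A = -70, A = -35.
Then Σ (x_i + x_{i+1})·c_i = -1400, so x̄ = -1400 / (6·(-35)) = 20/3.

20/3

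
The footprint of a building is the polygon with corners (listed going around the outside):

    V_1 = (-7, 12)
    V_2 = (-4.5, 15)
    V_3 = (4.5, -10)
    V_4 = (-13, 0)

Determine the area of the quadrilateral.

Apply the surveyor's formula: 2A = Σ (x_i·y_{i+1} − x_{i+1}·y_i), indices taken mod 4.
V_1→V_2: (-7)(15) − (-4.5)(12) = -51
V_2→V_3: (-4.5)(-10) − (4.5)(15) = -22.5
V_3→V_4: (4.5)(0) − (-13)(-10) = -130
V_4→V_1: (-13)(12) − (-7)(0) = -156
Σ = -359.5
Area = |Σ|/2 = 179.75.

179.75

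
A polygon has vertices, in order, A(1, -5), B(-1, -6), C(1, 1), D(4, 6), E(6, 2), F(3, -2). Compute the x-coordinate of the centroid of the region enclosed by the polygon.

484/189

Apply Gauss's area formula. First the cross-terms c_i = x_i·y_{i+1} − x_{i+1}·y_i:
  -11, 5, 2, -28, -18, -13  ⇒  2A = -63, A = -31.5.
Then Σ (x_i + x_{i+1})·c_i = -484, so x̄ = -484 / (6·(-31.5)) = 484/189.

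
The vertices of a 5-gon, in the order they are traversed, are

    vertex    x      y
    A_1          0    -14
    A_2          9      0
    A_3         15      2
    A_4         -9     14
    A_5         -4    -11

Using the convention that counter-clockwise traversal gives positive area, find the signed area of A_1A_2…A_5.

Cross-terms: 126, 18, 228, 155, 56  ⇒  Σ = 583
Signed area = Σ/2 = 291.5 (positive ⇒ counter-clockwise traversal).

291.5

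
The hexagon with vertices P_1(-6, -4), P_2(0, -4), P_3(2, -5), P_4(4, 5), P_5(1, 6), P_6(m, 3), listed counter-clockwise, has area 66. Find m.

-3

The doubled signed area Σ (x_i y_{i+1} − x_{i+1} y_i) is linear in m.
With m=0 it equals 102; the coefficient of m is -10 (from the two edges through P_6).
So -10·m + 102 = 2·66 = 132 ⇒ m = -3.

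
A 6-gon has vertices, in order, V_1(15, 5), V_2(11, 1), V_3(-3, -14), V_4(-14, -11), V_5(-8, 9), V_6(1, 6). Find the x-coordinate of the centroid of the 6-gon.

Apply the surveyor's formula. First the cross-terms c_i = x_i·y_{i+1} − x_{i+1}·y_i:
  -40, -151, -163, -214, -57, -85  ⇒  2A = -710, A = -355.
Then Σ (x_i + x_{i+1})·c_i = 4270, so x̄ = 4270 / (6·(-355)) = -427/213.

-427/213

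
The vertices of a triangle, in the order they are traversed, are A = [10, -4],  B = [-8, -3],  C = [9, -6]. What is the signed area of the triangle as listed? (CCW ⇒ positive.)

18.5

Apply the surveyor's formula: 2A = Σ (x_i·y_{i+1} − x_{i+1}·y_i), indices taken mod 3.
Σ = (-62) + (75) + (24) = 37
Signed area = Σ/2 = 18.5 (positive ⇒ counter-clockwise traversal).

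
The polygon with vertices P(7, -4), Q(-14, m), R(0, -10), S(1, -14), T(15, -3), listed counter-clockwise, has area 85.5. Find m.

-13

The doubled signed area Σ (x_i y_{i+1} − x_{i+1} y_i) is linear in m.
With m=0 it equals 262; the coefficient of m is 7 (from the two edges through Q).
So 7·m + 262 = 2·85.5 = 171 ⇒ m = -13.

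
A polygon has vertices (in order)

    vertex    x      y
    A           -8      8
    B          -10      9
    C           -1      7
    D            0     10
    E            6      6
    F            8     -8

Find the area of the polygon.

109.5

Apply the surveyor's formula: 2A = Σ (x_i·y_{i+1} − x_{i+1}·y_i), indices taken mod 6.
A→B: (-8)(9) − (-10)(8) = 8
B→C: (-10)(7) − (-1)(9) = -61
C→D: (-1)(10) − (0)(7) = -10
D→E: (0)(6) − (6)(10) = -60
E→F: (6)(-8) − (8)(6) = -96
F→A: (8)(8) − (-8)(-8) = 0
Σ = -219
Area = |Σ|/2 = 109.5.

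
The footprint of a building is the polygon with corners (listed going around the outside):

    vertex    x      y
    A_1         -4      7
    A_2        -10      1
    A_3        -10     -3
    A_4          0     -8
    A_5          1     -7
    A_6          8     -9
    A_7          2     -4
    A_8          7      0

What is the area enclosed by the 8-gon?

Apply the shoelace (surveyor's) formula: 2A = Σ (x_i·y_{i+1} − x_{i+1}·y_i), indices taken mod 8.
Σ = (66) + (40) + (80) + (8) + (47) + (-14) + (28) + (49) = 304
Area = |Σ|/2 = 152.

152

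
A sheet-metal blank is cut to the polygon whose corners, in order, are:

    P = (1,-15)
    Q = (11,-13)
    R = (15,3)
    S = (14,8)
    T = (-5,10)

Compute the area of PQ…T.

351.5

Σ = (152) + (228) + (78) + (180) + (65) = 703
Area = |Σ|/2 = 351.5.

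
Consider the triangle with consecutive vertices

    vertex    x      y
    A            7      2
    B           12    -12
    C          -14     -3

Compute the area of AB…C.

159.5

Apply the shoelace (surveyor's) formula: 2A = Σ (x_i·y_{i+1} − x_{i+1}·y_i), indices taken mod 3.
Σ = (-108) + (-204) + (-7) = -319
Area = |Σ|/2 = 159.5.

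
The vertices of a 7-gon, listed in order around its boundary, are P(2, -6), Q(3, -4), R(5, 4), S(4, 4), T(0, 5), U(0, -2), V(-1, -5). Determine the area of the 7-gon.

Apply Gauss's area formula: 2A = Σ (x_i·y_{i+1} − x_{i+1}·y_i), indices taken mod 7.
Σ = (10) + (32) + (4) + (20) + (0) + (-2) + (16) = 80
Area = |Σ|/2 = 40.

40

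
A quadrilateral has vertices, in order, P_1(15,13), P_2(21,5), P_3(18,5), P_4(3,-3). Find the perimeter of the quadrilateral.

50

|P_1P_2| = √((6)² + (-8)²) = √100 = 10
|P_2P_3| = √((-3)² + (0)²) = √9 = 3
|P_3P_4| = √((-15)² + (-8)²) = √289 = 17
|P_4P_1| = √((12)² + (16)²) = √400 = 20
Perimeter = 10 + 3 + 17 + 20 = 50.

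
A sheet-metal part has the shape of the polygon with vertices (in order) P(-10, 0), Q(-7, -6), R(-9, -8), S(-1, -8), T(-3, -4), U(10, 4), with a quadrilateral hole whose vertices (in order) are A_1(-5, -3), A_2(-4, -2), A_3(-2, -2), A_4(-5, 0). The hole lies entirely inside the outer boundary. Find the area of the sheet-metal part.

Outer boundary:
Cross-terms: 60, 2, 64, -20, 28, 40  ⇒  Σ = 174
Area = |Σ|/2 = 87.
Hole:
Σ = (-2) + (4) + (-10) + (15) = 7
Area = |Σ|/2 = 3.5.
Net area = 87 − 3.5 = 83.5.

83.5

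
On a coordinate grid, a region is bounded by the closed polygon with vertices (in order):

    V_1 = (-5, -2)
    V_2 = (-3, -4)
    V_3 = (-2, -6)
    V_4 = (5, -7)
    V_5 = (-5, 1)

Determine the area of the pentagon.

Apply the shoelace (surveyor's) formula: 2A = Σ (x_i·y_{i+1} − x_{i+1}·y_i), indices taken mod 5.
Cross-terms: 14, 10, 44, -30, 15  ⇒  Σ = 53
Area = |Σ|/2 = 26.5.

26.5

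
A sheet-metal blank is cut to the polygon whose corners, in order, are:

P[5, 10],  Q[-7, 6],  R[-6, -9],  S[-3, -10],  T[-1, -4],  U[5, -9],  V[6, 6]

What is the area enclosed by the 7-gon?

188.5

Apply Gauss's area formula: 2A = Σ (x_i·y_{i+1} − x_{i+1}·y_i), indices taken mod 7.
Σ = (100) + (99) + (33) + (2) + (29) + (84) + (30) = 377
Area = |Σ|/2 = 188.5.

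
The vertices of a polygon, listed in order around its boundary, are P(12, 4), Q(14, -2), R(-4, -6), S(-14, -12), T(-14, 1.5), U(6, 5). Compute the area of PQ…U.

Apply the surveyor's formula: 2A = Σ (x_i·y_{i+1} − x_{i+1}·y_i), indices taken mod 6.
Σ = (-80) + (-92) + (-36) + (-189) + (-79) + (-36) = -512
Area = |Σ|/2 = 256.

256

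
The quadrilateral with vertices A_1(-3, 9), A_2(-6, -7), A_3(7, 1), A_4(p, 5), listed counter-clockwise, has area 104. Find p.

The doubled signed area Σ (x_i y_{i+1} − x_{i+1} y_i) is linear in p.
With p=0 it equals 168; the coefficient of p is 8 (from the two edges through A_4).
So 8·p + 168 = 2·104 = 208 ⇒ p = 5.

5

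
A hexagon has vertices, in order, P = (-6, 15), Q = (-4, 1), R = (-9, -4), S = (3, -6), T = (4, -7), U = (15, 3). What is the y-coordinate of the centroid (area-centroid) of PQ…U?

333/127

Apply the shoelace formula. First the cross-terms c_i = x_i·y_{i+1} − x_{i+1}·y_i:
  54, 25, 66, 3, 117, 243  ⇒  2A = 508, A = 254.
Then Σ (y_i + y_{i+1})·c_i = 3996, so ȳ = 3996 / (6·254) = 333/127.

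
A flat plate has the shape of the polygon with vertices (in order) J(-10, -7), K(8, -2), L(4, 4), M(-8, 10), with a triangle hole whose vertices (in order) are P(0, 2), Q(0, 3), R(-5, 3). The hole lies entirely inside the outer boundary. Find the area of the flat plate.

169.5

Outer boundary:
Apply the shoelace formula: 2A = Σ (x_i·y_{i+1} − x_{i+1}·y_i), indices taken mod 4.
J→K: (-10)(-2) − (8)(-7) = 76
K→L: (8)(4) − (4)(-2) = 40
L→M: (4)(10) − (-8)(4) = 72
M→J: (-8)(-7) − (-10)(10) = 156
Σ = 344
Area = |Σ|/2 = 172.
Hole:
Apply the shoelace (surveyor's) formula: 2A = Σ (x_i·y_{i+1} − x_{i+1}·y_i), indices taken mod 3.
Σ = (0) + (15) + (-10) = 5
Area = |Σ|/2 = 2.5.
Net area = 172 − 2.5 = 169.5.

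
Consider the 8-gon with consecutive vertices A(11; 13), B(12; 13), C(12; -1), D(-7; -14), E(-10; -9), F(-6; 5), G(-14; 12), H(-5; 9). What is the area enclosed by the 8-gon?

Σ = (-13) + (-168) + (-175) + (-77) + (-104) + (-2) + (-66) + (-164) = -769
Area = |Σ|/2 = 384.5.

384.5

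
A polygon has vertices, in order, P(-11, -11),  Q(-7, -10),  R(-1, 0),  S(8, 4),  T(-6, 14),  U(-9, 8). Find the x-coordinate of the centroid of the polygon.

Apply the surveyor's formula. First the cross-terms c_i = x_i·y_{i+1} − x_{i+1}·y_i:
  33, -10, -4, 136, 78, 187  ⇒  2A = 420, A = 210.
Then Σ (x_i + x_{i+1})·c_i = -5180, so x̄ = -5180 / (6·210) = -37/9.

-37/9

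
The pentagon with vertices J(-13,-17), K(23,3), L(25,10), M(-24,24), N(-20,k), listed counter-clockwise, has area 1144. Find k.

The doubled signed area Σ (x_i y_{i+1} − x_{i+1} y_i) is linear in k.
With k=0 it equals 2167; the coefficient of k is -11 (from the two edges through N).
So -11·k + 2167 = 2·1144 = 2288 ⇒ k = -11.

-11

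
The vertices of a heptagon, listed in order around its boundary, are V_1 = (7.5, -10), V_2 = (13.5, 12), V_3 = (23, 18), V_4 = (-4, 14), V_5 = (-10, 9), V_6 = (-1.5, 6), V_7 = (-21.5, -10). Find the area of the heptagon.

Apply the shoelace formula: 2A = Σ (x_i·y_{i+1} − x_{i+1}·y_i), indices taken mod 7.
Σ = (225) + (-33) + (394) + (104) + (-46.5) + (144) + (290) = 1077.5
Area = |Σ|/2 = 538.75.

538.75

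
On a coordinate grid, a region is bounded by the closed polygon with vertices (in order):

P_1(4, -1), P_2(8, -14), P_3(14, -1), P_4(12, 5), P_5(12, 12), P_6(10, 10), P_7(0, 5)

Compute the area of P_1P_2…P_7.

168

Apply Gauss's area formula: 2A = Σ (x_i·y_{i+1} − x_{i+1}·y_i), indices taken mod 7.
Σ = (-48) + (188) + (82) + (84) + (0) + (50) + (-20) = 336
Area = |Σ|/2 = 168.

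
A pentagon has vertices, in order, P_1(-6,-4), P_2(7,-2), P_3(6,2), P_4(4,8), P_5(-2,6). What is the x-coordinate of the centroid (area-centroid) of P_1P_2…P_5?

Apply the shoelace (surveyor's) formula. First the cross-terms c_i = x_i·y_{i+1} − x_{i+1}·y_i:
  40, 26, 40, 40, 44  ⇒  2A = 190, A = 95.
Then Σ (x_i + x_{i+1})·c_i = 506, so x̄ = 506 / (6·95) = 253/285.

253/285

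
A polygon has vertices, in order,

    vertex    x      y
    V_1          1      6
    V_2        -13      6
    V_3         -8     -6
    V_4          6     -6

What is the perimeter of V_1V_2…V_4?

54

|V_1V_2| = √((-14)² + (0)²) = √196 = 14
|V_2V_3| = √((5)² + (-12)²) = √169 = 13
|V_3V_4| = √((14)² + (0)²) = √196 = 14
|V_4V_1| = √((-5)² + (12)²) = √169 = 13
Perimeter = 14 + 13 + 14 + 13 = 54.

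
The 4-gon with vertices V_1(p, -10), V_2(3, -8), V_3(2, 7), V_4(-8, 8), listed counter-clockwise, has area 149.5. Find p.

-5

The doubled signed area Σ (x_i y_{i+1} − x_{i+1} y_i) is linear in p.
With p=0 it equals 219; the coefficient of p is -16 (from the two edges through V_1).
So -16·p + 219 = 2·149.5 = 299 ⇒ p = -5.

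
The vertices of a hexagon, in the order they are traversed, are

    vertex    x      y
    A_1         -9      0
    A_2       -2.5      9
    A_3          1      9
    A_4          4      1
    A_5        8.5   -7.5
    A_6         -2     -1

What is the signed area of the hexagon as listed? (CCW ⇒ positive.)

-109.25

Cross-terms: -81, -31.5, -35, -38.5, -23.5, -9  ⇒  Σ = -218.5
Signed area = Σ/2 = -109.25 (negative ⇒ clockwise traversal).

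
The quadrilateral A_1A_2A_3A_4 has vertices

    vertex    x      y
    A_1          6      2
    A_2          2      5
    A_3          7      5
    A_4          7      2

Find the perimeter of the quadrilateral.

|A_1A_2| = √((-4)² + (3)²) = √25 = 5
|A_2A_3| = √((5)² + (0)²) = √25 = 5
|A_3A_4| = √((0)² + (-3)²) = √9 = 3
|A_4A_1| = √((-1)² + (0)²) = √1 = 1
Perimeter = 5 + 5 + 3 + 1 = 14.

14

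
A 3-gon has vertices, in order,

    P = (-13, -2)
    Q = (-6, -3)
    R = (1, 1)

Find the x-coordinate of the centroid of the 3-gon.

Apply the surveyor's formula. First the cross-terms c_i = x_i·y_{i+1} − x_{i+1}·y_i:
  27, -3, 11  ⇒  2A = 35, A = 17.5.
Then Σ (x_i + x_{i+1})·c_i = -630, so x̄ = -630 / (6·17.5) = -6.

-6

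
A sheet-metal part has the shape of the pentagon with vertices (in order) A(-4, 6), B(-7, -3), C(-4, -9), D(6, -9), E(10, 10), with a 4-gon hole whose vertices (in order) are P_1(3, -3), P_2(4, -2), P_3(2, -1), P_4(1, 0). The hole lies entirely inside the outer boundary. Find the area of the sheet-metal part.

220.5

Outer boundary:
Σ = (54) + (51) + (90) + (150) + (100) = 445
Area = |Σ|/2 = 222.5.
Hole:
Apply Gauss's area formula: 2A = Σ (x_i·y_{i+1} − x_{i+1}·y_i), indices taken mod 4.
Cross-terms: 6, 0, 1, -3  ⇒  Σ = 4
Area = |Σ|/2 = 2.
Net area = 222.5 − 2 = 220.5.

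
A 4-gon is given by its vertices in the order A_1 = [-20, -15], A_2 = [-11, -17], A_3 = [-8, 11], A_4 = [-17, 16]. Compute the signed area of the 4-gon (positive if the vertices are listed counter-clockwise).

Apply the surveyor's formula: 2A = Σ (x_i·y_{i+1} − x_{i+1}·y_i), indices taken mod 4.
Σ = (175) + (-257) + (59) + (575) = 552
Signed area = Σ/2 = 276 (positive ⇒ counter-clockwise traversal).

276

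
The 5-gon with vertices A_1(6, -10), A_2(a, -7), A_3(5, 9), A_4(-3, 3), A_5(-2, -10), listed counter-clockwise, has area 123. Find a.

Write out the shoelace sum; only the two edges meeting at A_2 involve a:
2·Area = [(6·(-7) − a·(-10)) + (a·9 − 5·(-7))] + 158
       = 19·a + 151 = 246
⇒ a = 5.

5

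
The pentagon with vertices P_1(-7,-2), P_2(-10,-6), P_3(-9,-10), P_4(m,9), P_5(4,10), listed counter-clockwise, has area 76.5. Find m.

7

The doubled signed area Σ (x_i y_{i+1} − x_{i+1} y_i) is linear in m.
With m=0 it equals 13; the coefficient of m is 20 (from the two edges through P_4).
So 20·m + 13 = 2·76.5 = 153 ⇒ m = 7.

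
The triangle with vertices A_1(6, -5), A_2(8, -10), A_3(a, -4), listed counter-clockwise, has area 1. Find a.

6

The doubled signed area Σ (x_i y_{i+1} − x_{i+1} y_i) is linear in a.
With a=0 it equals -28; the coefficient of a is 5 (from the two edges through A_3).
So 5·a + -28 = 2·1 = 2 ⇒ a = 6.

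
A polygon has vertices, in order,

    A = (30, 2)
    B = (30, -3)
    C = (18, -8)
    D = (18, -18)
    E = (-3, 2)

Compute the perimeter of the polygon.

90

|AB| = √((0)² + (-5)²) = √25 = 5
|BC| = √((-12)² + (-5)²) = √169 = 13
|CD| = √((0)² + (-10)²) = √100 = 10
|DE| = √((-21)² + (20)²) = √841 = 29
|EA| = √((33)² + (0)²) = √1089 = 33
Perimeter = 5 + 13 + 10 + 29 + 33 = 90.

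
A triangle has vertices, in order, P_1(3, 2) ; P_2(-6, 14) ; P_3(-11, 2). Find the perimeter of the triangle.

|P_1P_2| = √((-9)² + (12)²) = √225 = 15
|P_2P_3| = √((-5)² + (-12)²) = √169 = 13
|P_3P_1| = √((14)² + (0)²) = √196 = 14
Perimeter = 15 + 13 + 14 = 42.

42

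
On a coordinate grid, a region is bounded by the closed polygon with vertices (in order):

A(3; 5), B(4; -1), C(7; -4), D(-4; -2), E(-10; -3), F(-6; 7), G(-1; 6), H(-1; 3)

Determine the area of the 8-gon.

Apply the shoelace (surveyor's) formula: 2A = Σ (x_i·y_{i+1} − x_{i+1}·y_i), indices taken mod 8.
A→B: (3)(-1) − (4)(5) = -23
B→C: (4)(-4) − (7)(-1) = -9
C→D: (7)(-2) − (-4)(-4) = -30
D→E: (-4)(-3) − (-10)(-2) = -8
E→F: (-10)(7) − (-6)(-3) = -88
F→G: (-6)(6) − (-1)(7) = -29
G→H: (-1)(3) − (-1)(6) = 3
H→A: (-1)(5) − (3)(3) = -14
Σ = -198
Area = |Σ|/2 = 99.

99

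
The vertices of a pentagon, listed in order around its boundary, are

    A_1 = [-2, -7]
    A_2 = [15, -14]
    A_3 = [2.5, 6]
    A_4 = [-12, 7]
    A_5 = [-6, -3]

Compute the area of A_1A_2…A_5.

230.75

Apply Gauss's area formula: 2A = Σ (x_i·y_{i+1} − x_{i+1}·y_i), indices taken mod 5.
Cross-terms: 133, 125, 89.5, 78, 36  ⇒  Σ = 461.5
Area = |Σ|/2 = 230.75.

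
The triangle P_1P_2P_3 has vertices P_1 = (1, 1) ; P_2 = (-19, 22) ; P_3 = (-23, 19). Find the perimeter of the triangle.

|P_1P_2| = √((-20)² + (21)²) = √841 = 29
|P_2P_3| = √((-4)² + (-3)²) = √25 = 5
|P_3P_1| = √((24)² + (-18)²) = √900 = 30
Perimeter = 29 + 5 + 30 = 64.

64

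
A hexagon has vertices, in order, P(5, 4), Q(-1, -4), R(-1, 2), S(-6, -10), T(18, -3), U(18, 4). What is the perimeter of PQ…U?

74

|PQ| = √((-6)² + (-8)²) = √100 = 10
|QR| = √((0)² + (6)²) = √36 = 6
|RS| = √((-5)² + (-12)²) = √169 = 13
|ST| = √((24)² + (7)²) = √625 = 25
|TU| = √((0)² + (7)²) = √49 = 7
|UP| = √((-13)² + (0)²) = √169 = 13
Perimeter = 10 + 6 + 13 + 25 + 7 + 13 = 74.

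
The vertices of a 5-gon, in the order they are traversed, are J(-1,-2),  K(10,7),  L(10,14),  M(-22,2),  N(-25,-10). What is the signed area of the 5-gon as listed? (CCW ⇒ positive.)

360.5

Cross-terms: 13, 70, 328, 270, 40  ⇒  Σ = 721
Signed area = Σ/2 = 360.5 (positive ⇒ counter-clockwise traversal).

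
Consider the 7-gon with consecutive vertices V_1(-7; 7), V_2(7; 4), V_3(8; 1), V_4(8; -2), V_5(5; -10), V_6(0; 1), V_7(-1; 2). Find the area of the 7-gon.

91.5

Σ = (-77) + (-25) + (-24) + (-70) + (5) + (1) + (7) = -183
Area = |Σ|/2 = 91.5.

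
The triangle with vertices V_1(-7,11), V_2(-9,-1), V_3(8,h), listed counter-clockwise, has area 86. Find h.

15

The doubled signed area Σ (x_i y_{i+1} − x_{i+1} y_i) is linear in h.
With h=0 it equals 202; the coefficient of h is -2 (from the two edges through V_3).
So -2·h + 202 = 2·86 = 172 ⇒ h = 15.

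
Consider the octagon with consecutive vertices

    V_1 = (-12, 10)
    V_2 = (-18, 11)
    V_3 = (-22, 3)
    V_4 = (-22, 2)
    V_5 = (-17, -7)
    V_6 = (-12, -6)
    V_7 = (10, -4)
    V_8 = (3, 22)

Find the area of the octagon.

549

Apply the shoelace (surveyor's) formula: 2A = Σ (x_i·y_{i+1} − x_{i+1}·y_i), indices taken mod 8.
Cross-terms: 48, 188, 22, 188, 18, 108, 232, 294  ⇒  Σ = 1098
Area = |Σ|/2 = 549.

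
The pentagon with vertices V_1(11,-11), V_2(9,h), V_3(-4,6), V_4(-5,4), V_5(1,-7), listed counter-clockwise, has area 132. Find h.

0

The doubled signed area Σ (x_i y_{i+1} − x_{i+1} y_i) is linear in h.
With h=0 it equals 264; the coefficient of h is 15 (from the two edges through V_2).
So 15·h + 264 = 2·132 = 264 ⇒ h = 0.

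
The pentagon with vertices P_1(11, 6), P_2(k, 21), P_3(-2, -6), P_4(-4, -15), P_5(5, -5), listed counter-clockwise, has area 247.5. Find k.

The doubled signed area Σ (x_i y_{i+1} − x_{i+1} y_i) is linear in k.
With k=0 it equals 459; the coefficient of k is -12 (from the two edges through P_2).
So -12·k + 459 = 2·247.5 = 495 ⇒ k = -3.

-3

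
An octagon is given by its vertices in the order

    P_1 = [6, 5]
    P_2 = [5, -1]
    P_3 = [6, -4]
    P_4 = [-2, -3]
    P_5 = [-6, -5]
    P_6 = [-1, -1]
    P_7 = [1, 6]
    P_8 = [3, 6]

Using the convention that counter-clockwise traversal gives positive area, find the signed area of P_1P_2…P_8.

Σ = (-31) + (-14) + (-26) + (-8) + (1) + (-5) + (-12) + (-21) = -116
Signed area = Σ/2 = -58 (negative ⇒ clockwise traversal).

-58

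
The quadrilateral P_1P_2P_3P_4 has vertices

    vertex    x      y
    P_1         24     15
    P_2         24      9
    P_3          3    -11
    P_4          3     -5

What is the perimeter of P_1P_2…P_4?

|P_1P_2| = √((0)² + (-6)²) = √36 = 6
|P_2P_3| = √((-21)² + (-20)²) = √841 = 29
|P_3P_4| = √((0)² + (6)²) = √36 = 6
|P_4P_1| = √((21)² + (20)²) = √841 = 29
Perimeter = 6 + 29 + 6 + 29 = 70.

70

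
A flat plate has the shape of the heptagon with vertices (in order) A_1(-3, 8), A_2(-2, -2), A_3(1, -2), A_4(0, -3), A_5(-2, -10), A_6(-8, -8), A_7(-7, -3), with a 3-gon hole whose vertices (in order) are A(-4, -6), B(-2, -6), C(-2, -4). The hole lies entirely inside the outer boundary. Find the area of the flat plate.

Outer boundary:
Apply the surveyor's formula: 2A = Σ (x_i·y_{i+1} − x_{i+1}·y_i), indices taken mod 7.
A_1→A_2: (-3)(-2) − (-2)(8) = 22
A_2→A_3: (-2)(-2) − (1)(-2) = 6
A_3→A_4: (1)(-3) − (0)(-2) = -3
A_4→A_5: (0)(-10) − (-2)(-3) = -6
A_5→A_6: (-2)(-8) − (-8)(-10) = -64
A_6→A_7: (-8)(-3) − (-7)(-8) = -32
A_7→A_1: (-7)(8) − (-3)(-3) = -65
Σ = -142
Area = |Σ|/2 = 71.
Hole:
Σ = (12) + (-4) + (-4) = 4
Area = |Σ|/2 = 2.
Net area = 71 − 2 = 69.

69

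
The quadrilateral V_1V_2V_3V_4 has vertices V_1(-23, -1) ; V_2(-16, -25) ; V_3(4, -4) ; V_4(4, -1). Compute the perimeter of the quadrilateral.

84

|V_1V_2| = √((7)² + (-24)²) = √625 = 25
|V_2V_3| = √((20)² + (21)²) = √841 = 29
|V_3V_4| = √((0)² + (3)²) = √9 = 3
|V_4V_1| = √((-27)² + (0)²) = √729 = 27
Perimeter = 25 + 29 + 3 + 27 = 84.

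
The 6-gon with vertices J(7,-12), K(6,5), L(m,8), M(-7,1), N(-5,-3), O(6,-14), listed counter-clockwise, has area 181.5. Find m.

-3

The doubled signed area Σ (x_i y_{i+1} − x_{i+1} y_i) is linear in m.
With m=0 it equals 351; the coefficient of m is -4 (from the two edges through L).
So -4·m + 351 = 2·181.5 = 363 ⇒ m = -3.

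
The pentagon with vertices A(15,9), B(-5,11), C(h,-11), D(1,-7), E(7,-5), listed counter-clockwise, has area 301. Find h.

-8

The doubled signed area Σ (x_i y_{i+1} − x_{i+1} y_i) is linear in h.
With h=0 it equals 458; the coefficient of h is -18 (from the two edges through C).
So -18·h + 458 = 2·301 = 602 ⇒ h = -8.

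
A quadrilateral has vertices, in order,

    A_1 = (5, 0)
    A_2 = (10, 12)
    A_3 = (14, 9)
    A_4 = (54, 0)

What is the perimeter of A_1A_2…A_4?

108

|A_1A_2| = √((5)² + (12)²) = √169 = 13
|A_2A_3| = √((4)² + (-3)²) = √25 = 5
|A_3A_4| = √((40)² + (-9)²) = √1681 = 41
|A_4A_1| = √((-49)² + (0)²) = √2401 = 49
Perimeter = 13 + 5 + 41 + 49 = 108.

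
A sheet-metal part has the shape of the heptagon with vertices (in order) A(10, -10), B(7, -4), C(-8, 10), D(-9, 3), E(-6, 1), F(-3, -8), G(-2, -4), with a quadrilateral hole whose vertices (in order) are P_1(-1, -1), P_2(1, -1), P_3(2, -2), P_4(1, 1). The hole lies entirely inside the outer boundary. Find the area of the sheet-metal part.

Outer boundary:
Apply the surveyor's formula: 2A = Σ (x_i·y_{i+1} − x_{i+1}·y_i), indices taken mod 7.
Σ = (30) + (38) + (66) + (9) + (51) + (-4) + (60) = 250
Area = |Σ|/2 = 125.
Hole:
Apply the surveyor's formula: 2A = Σ (x_i·y_{i+1} − x_{i+1}·y_i), indices taken mod 4.
P_1→P_2: (-1)(-1) − (1)(-1) = 2
P_2→P_3: (1)(-2) − (2)(-1) = 0
P_3→P_4: (2)(1) − (1)(-2) = 4
P_4→P_1: (1)(-1) − (-1)(1) = 0
Σ = 6
Area = |Σ|/2 = 3.
Net area = 125 − 3 = 122.

122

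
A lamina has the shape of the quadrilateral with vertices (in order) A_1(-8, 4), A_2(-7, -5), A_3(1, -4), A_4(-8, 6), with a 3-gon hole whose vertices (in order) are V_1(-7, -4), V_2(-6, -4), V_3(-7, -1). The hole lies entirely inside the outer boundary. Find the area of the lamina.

44

Outer boundary:
Apply the surveyor's formula: 2A = Σ (x_i·y_{i+1} − x_{i+1}·y_i), indices taken mod 4.
Cross-terms: 68, 33, -26, 16  ⇒  Σ = 91
Area = |Σ|/2 = 45.5.
Hole:
Apply the shoelace formula: 2A = Σ (x_i·y_{i+1} − x_{i+1}·y_i), indices taken mod 3.
Σ = (4) + (-22) + (21) = 3
Area = |Σ|/2 = 1.5.
Net area = 45.5 − 1.5 = 44.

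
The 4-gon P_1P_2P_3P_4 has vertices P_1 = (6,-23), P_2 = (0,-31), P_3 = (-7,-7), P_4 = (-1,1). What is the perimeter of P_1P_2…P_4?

70

|P_1P_2| = √((-6)² + (-8)²) = √100 = 10
|P_2P_3| = √((-7)² + (24)²) = √625 = 25
|P_3P_4| = √((6)² + (8)²) = √100 = 10
|P_4P_1| = √((7)² + (-24)²) = √625 = 25
Perimeter = 10 + 25 + 10 + 25 = 70.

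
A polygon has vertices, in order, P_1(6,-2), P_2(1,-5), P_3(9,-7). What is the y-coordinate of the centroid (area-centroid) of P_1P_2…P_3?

Apply the shoelace (surveyor's) formula. First the cross-terms c_i = x_i·y_{i+1} − x_{i+1}·y_i:
  -28, 38, 24  ⇒  2A = 34, A = 17.
Then Σ (y_i + y_{i+1})·c_i = -476, so ȳ = -476 / (6·17) = -14/3.

-14/3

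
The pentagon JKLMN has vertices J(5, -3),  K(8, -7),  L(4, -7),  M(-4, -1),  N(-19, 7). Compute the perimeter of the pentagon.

62

|JK| = √((3)² + (-4)²) = √25 = 5
|KL| = √((-4)² + (0)²) = √16 = 4
|LM| = √((-8)² + (6)²) = √100 = 10
|MN| = √((-15)² + (8)²) = √289 = 17
|NJ| = √((24)² + (-10)²) = √676 = 26
Perimeter = 5 + 4 + 10 + 17 + 26 = 62.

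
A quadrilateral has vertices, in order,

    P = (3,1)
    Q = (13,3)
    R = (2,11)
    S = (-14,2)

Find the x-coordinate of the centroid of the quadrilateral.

Apply Gauss's area formula. First the cross-terms c_i = x_i·y_{i+1} − x_{i+1}·y_i:
  -4, 137, 158, -20  ⇒  2A = 271, A = 135.5.
Then Σ (x_i + x_{i+1})·c_i = 315, so x̄ = 315 / (6·135.5) = 105/271.

105/271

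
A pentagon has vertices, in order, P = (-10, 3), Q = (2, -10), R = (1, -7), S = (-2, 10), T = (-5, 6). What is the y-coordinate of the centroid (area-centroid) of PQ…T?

Apply the shoelace formula. First the cross-terms c_i = x_i·y_{i+1} − x_{i+1}·y_i:
  94, -4, -4, 38, 45  ⇒  2A = 169, A = 84.5.
Then Σ (y_i + y_{i+1})·c_i = 411, so ȳ = 411 / (6·84.5) = 137/169.

137/169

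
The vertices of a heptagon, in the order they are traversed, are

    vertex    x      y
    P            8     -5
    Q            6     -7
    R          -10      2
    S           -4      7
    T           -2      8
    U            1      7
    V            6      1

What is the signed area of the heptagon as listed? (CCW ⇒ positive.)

-132.5

Apply the shoelace (surveyor's) formula: 2A = Σ (x_i·y_{i+1} − x_{i+1}·y_i), indices taken mod 7.
Cross-terms: -26, -58, -62, -18, -22, -41, -38  ⇒  Σ = -265
Signed area = Σ/2 = -132.5 (negative ⇒ clockwise traversal).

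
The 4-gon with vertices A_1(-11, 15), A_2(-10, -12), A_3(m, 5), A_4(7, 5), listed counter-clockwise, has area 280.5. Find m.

The doubled signed area Σ (x_i y_{i+1} − x_{i+1} y_i) is linear in m.
With m=0 it equals 357; the coefficient of m is 17 (from the two edges through A_3).
So 17·m + 357 = 2·280.5 = 561 ⇒ m = 12.

12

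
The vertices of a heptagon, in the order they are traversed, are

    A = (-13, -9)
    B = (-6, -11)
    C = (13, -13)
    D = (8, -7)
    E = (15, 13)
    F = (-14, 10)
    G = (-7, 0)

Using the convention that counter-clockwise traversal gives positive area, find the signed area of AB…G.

498.5

Apply the shoelace formula: 2A = Σ (x_i·y_{i+1} − x_{i+1}·y_i), indices taken mod 7.
Σ = (89) + (221) + (13) + (209) + (332) + (70) + (63) = 997
Signed area = Σ/2 = 498.5 (positive ⇒ counter-clockwise traversal).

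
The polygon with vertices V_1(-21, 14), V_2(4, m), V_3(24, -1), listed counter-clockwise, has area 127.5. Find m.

0

The doubled signed area Σ (x_i y_{i+1} − x_{i+1} y_i) is linear in m.
With m=0 it equals 255; the coefficient of m is -45 (from the two edges through V_2).
So -45·m + 255 = 2·127.5 = 255 ⇒ m = 0.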